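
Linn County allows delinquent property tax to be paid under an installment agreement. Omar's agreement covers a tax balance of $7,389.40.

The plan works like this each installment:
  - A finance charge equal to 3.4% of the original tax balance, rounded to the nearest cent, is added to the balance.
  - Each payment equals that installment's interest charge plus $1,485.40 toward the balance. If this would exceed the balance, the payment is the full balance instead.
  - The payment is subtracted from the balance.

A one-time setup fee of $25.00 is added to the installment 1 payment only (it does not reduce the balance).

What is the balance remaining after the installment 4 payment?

$1,447.80

Installment 1: $7,389.40 +$251.24 interest = $7,640.64; pay $1,736.64 (+ $25.00 fee) → $5,904.00
Installment 2: $5,904.00 +$251.24 interest = $6,155.24; pay $1,736.64 → $4,418.60
Installment 3: $4,418.60 +$251.24 interest = $4,669.84; pay $1,736.64 → $2,933.20
Installment 4: $2,933.20 +$251.24 interest = $3,184.44; pay $1,736.64 → $1,447.80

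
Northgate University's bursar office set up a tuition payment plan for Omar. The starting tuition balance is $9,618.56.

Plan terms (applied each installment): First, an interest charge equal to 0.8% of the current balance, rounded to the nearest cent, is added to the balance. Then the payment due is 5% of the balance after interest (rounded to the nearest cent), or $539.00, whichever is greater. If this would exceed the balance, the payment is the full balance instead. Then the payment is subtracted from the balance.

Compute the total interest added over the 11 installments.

$638.17

Installment 1: opening $9,618.56; interest $76.95 → $9,695.51; payment $539.00; balance $9,156.51
Installment 2: opening $9,156.51; interest $73.25 → $9,229.76; payment $539.00; balance $8,690.76
Installment 3: opening $8,690.76; interest $69.53 → $8,760.29; payment $539.00; balance $8,221.29
Installment 4: opening $8,221.29; interest $65.77 → $8,287.06; payment $539.00; balance $7,748.06
Installment 5: opening $7,748.06; interest $61.98 → $7,810.04; payment $539.00; balance $7,271.04
Installment 6: opening $7,271.04; interest $58.17 → $7,329.21; payment $539.00; balance $6,790.21
Installment 7: opening $6,790.21; interest $54.32 → $6,844.53; payment $539.00; balance $6,305.53
Installment 8: opening $6,305.53; interest $50.44 → $6,355.97; payment $539.00; balance $5,816.97
Installment 9: opening $5,816.97; interest $46.54 → $5,863.51; payment $539.00; balance $5,324.51
Installment 10: opening $5,324.51; interest $42.60 → $5,367.11; payment $539.00; balance $4,828.11
Installment 11: opening $4,828.11; interest $38.62 → $4,866.73; payment $539.00; balance $4,327.73
Total interest: $76.95 + $73.25 + $69.53 + $65.77 + $61.98 + $58.17 + $54.32 + $50.44 + $46.54 + $42.60 + $38.62 = $638.17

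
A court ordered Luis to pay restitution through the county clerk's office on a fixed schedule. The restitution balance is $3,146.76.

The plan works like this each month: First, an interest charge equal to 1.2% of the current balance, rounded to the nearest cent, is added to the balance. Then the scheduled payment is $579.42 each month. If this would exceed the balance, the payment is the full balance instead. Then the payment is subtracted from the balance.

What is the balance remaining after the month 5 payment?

$372.68

# | Opening | Interest | Payment | End bal
1 | $3,146.76 | $37.76 | $579.42 | $2,605.10
2 | $2,605.10 | $31.26 | $579.42 | $2,056.94
3 | $2,056.94 | $24.68 | $579.42 | $1,502.20
4 | $1,502.20 | $18.03 | $579.42 | $940.81
5 | $940.81 | $11.29 | $579.42 | $372.68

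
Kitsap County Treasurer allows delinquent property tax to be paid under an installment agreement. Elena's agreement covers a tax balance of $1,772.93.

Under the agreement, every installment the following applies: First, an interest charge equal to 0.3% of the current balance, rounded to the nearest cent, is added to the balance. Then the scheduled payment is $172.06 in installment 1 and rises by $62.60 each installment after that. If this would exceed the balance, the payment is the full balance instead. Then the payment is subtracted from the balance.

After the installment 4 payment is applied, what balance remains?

Installment 1: opening $1,772.93; interest $5.32 → $1,778.25; payment $172.06; balance $1,606.19
Installment 2: opening $1,606.19; interest $4.82 → $1,611.01; payment $234.66; balance $1,376.35
Installment 3: opening $1,376.35; interest $4.13 → $1,380.48; payment $297.26; balance $1,083.22
Installment 4: opening $1,083.22; interest $3.25 → $1,086.47; payment $359.86; balance $726.61

$726.61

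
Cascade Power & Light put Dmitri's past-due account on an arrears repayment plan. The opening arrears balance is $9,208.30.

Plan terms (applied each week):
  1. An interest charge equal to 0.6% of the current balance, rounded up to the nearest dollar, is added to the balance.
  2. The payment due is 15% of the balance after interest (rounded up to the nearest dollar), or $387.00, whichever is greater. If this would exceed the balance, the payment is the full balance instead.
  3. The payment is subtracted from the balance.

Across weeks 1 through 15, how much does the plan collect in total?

Week 1: opening $9,208.30; interest $56.00 → $9,264.30; payment $1,390.00; balance $7,874.30
Week 2: opening $7,874.30; interest $48.00 → $7,922.30; payment $1,189.00; balance $6,733.30
Week 3: opening $6,733.30; interest $41.00 → $6,774.30; payment $1,017.00; balance $5,757.30
Week 4: opening $5,757.30; interest $35.00 → $5,792.30; payment $869.00; balance $4,923.30
Week 5: opening $4,923.30; interest $30.00 → $4,953.30; payment $743.00; balance $4,210.30
Week 6: opening $4,210.30; interest $26.00 → $4,236.30; payment $636.00; balance $3,600.30
Week 7: opening $3,600.30; interest $22.00 → $3,622.30; payment $544.00; balance $3,078.30
Week 8: opening $3,078.30; interest $19.00 → $3,097.30; payment $465.00; balance $2,632.30
Week 9: opening $2,632.30; interest $16.00 → $2,648.30; payment $398.00; balance $2,250.30
Week 10: opening $2,250.30; interest $14.00 → $2,264.30; payment $387.00; balance $1,877.30
Week 11: opening $1,877.30; interest $12.00 → $1,889.30; payment $387.00; balance $1,502.30
Week 12: opening $1,502.30; interest $10.00 → $1,512.30; payment $387.00; balance $1,125.30
Week 13: opening $1,125.30; interest $7.00 → $1,132.30; payment $387.00; balance $745.30
Week 14: opening $745.30; interest $5.00 → $750.30; payment $387.00; balance $363.30
Week 15: opening $363.30; interest $3.00 → $366.30; payment $366.30; balance $0.00
Total paid: $9,552.30

$9,552.30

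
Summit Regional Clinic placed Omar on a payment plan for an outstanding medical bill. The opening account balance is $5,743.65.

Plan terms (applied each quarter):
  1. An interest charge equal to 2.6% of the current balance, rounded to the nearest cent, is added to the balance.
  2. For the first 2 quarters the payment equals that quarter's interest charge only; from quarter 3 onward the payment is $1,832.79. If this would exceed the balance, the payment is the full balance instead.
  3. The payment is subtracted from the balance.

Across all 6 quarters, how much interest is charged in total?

$628.79

Quarter 1: opening $5,743.65; interest $149.33 → $5,892.98; payment $149.33; balance $5,743.65
Quarter 2: opening $5,743.65; interest $149.33 → $5,892.98; payment $149.33; balance $5,743.65
Quarter 3: opening $5,743.65; interest $149.33 → $5,892.98; payment $1,832.79; balance $4,060.19
Quarter 4: opening $4,060.19; interest $105.56 → $4,165.75; payment $1,832.79; balance $2,332.96
Quarter 5: opening $2,332.96; interest $60.66 → $2,393.62; payment $1,832.79; balance $560.83
Quarter 6: opening $560.83; interest $14.58 → $575.41; payment $575.41; balance $0.00
Total interest: $149.33 + $149.33 + $149.33 + $105.56 + $60.66 + $14.58 = $628.79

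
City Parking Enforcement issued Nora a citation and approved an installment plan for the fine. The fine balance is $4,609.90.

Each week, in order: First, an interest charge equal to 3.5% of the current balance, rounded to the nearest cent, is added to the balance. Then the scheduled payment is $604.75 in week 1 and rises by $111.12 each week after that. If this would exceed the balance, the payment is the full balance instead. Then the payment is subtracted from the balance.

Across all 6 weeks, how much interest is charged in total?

Week 1: $4,609.90 +$161.35 interest = $4,771.25; pay $604.75 → $4,166.50
Week 2: $4,166.50 +$145.83 interest = $4,312.33; pay $715.87 → $3,596.46
Week 3: $3,596.46 +$125.88 interest = $3,722.34; pay $826.99 → $2,895.35
Week 4: $2,895.35 +$101.34 interest = $2,996.69; pay $938.11 → $2,058.58
Week 5: $2,058.58 +$72.05 interest = $2,130.63; pay $1,049.23 → $1,081.40
Week 6: $1,081.40 +$37.85 interest = $1,119.25; pay $1,119.25 → $0.00
Total interest: $161.35 + $145.83 + $125.88 + $101.34 + $72.05 + $37.85 = $644.30

$644.30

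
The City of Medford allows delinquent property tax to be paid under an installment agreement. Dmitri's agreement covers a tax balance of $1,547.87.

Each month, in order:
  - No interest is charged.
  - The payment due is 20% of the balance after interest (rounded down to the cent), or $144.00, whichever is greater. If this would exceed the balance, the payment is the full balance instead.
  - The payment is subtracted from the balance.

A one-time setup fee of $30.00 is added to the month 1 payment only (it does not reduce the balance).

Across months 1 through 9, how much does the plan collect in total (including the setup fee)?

$1,577.87

Month 1: opening $1,547.87; payment $309.57 (+ $30.00 fee); balance $1,238.30
Month 2: opening $1,238.30; payment $247.66; balance $990.64
Month 3: opening $990.64; payment $198.12; balance $792.52
Month 4: opening $792.52; payment $158.50; balance $634.02
Month 5: opening $634.02; payment $144.00; balance $490.02
Month 6: opening $490.02; payment $144.00; balance $346.02
Month 7: opening $346.02; payment $144.00; balance $202.02
Month 8: opening $202.02; payment $144.00; balance $58.02
Month 9: opening $58.02; payment $58.02; balance $0.00
Total paid: $1,577.87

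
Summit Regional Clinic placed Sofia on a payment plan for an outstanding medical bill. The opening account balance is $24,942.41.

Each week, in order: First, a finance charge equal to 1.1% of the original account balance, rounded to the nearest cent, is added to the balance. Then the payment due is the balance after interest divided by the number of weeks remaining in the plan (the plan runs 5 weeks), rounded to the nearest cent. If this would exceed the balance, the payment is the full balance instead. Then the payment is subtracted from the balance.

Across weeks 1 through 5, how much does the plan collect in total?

Week 1: opening $24,942.41; interest $274.37 → $25,216.78; payment $5,043.36; balance $20,173.42
Week 2: opening $20,173.42; interest $274.37 → $20,447.79; payment $5,111.95; balance $15,335.84
Week 3: opening $15,335.84; interest $274.37 → $15,610.21; payment $5,203.40; balance $10,406.81
Week 4: opening $10,406.81; interest $274.37 → $10,681.18; payment $5,340.59; balance $5,340.59
Week 5: opening $5,340.59; interest $274.37 → $5,614.96; payment $5,614.96; balance $0.00
Total paid: $26,314.26

$26,314.26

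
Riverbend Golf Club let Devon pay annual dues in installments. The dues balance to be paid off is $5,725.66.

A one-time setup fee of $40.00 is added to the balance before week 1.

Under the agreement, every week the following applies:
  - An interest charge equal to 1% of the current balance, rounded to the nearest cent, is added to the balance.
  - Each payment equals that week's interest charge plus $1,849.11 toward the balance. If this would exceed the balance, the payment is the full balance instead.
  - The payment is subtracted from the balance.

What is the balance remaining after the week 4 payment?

Week 1: $5,765.66 +$57.66 interest = $5,823.32; pay $1,906.77 → $3,916.55
Week 2: $3,916.55 +$39.17 interest = $3,955.72; pay $1,888.28 → $2,067.44
Week 3: $2,067.44 +$20.67 interest = $2,088.11; pay $1,869.78 → $218.33
Week 4: $218.33 +$2.18 interest = $220.51; pay $220.51 → $0.00

$0.00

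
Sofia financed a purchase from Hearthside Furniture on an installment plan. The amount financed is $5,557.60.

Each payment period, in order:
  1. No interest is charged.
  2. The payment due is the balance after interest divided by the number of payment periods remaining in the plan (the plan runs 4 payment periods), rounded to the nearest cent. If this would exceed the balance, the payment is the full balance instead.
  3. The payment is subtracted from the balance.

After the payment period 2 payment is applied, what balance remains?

Payment period 1: $5,557.60 − $1,389.40 → $4,168.20
Payment period 2: $4,168.20 − $1,389.40 → $2,778.80

$2,778.80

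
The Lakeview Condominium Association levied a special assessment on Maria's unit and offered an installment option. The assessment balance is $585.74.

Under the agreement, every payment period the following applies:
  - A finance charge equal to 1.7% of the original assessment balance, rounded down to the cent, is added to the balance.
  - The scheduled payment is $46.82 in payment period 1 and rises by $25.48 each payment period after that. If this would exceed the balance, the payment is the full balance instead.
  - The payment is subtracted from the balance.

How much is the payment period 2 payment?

$72.30

# | Opening | Interest | Payment | End bal
1 | $585.74 | $9.95 | $46.82 | $548.87
2 | $548.87 | $9.95 | $72.30 | $486.52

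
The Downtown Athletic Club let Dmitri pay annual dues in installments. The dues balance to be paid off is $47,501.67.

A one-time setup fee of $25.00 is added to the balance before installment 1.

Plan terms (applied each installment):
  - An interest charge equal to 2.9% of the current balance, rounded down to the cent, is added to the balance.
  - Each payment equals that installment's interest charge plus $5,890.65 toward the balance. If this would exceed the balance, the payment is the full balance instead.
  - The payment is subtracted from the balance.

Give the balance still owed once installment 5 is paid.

# | Opening | Interest | Payment | End bal
1 | $47,526.67 | $1,378.27 | $7,268.92 | $41,636.02
2 | $41,636.02 | $1,207.44 | $7,098.09 | $35,745.37
3 | $35,745.37 | $1,036.61 | $6,927.26 | $29,854.72
4 | $29,854.72 | $865.78 | $6,756.43 | $23,964.07
5 | $23,964.07 | $694.95 | $6,585.60 | $18,073.42

$18,073.42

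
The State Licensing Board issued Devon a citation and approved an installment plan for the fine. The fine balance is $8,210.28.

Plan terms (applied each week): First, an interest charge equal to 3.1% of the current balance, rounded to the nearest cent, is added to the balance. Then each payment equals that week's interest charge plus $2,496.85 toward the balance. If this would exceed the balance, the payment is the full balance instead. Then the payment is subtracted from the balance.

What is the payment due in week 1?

Week 1: opening $8,210.28; interest $254.52 → $8,464.80; payment $2,751.37; balance $5,713.43

$2,751.37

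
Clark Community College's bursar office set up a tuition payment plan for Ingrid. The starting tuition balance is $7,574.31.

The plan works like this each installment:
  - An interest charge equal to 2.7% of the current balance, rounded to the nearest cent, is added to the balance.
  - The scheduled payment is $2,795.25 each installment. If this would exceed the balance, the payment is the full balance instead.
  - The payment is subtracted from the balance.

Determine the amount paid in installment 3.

$2,385.60

Installment 1: $7,574.31 +$204.51 interest = $7,778.82; pay $2,795.25 → $4,983.57
Installment 2: $4,983.57 +$134.56 interest = $5,118.13; pay $2,795.25 → $2,322.88
Installment 3: $2,322.88 +$62.72 interest = $2,385.60; pay $2,385.60 → $0.00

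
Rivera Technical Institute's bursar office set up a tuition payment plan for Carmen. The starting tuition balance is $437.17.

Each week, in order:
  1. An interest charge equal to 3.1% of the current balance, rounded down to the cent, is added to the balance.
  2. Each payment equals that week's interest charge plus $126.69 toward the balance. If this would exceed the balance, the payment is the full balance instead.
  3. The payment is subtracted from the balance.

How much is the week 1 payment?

Week 1: $437.17 +$13.55 interest = $450.72; pay $140.24 → $310.48

$140.24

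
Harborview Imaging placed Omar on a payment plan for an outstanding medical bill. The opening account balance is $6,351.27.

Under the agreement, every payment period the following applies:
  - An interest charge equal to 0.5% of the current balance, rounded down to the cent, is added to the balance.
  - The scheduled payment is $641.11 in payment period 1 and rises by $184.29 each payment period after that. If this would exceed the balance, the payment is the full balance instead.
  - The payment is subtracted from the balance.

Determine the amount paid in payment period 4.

$1,193.98

Payment period 1: $6,351.27 +$31.75 interest = $6,383.02; pay $641.11 → $5,741.91
Payment period 2: $5,741.91 +$28.70 interest = $5,770.61; pay $825.40 → $4,945.21
Payment period 3: $4,945.21 +$24.72 interest = $4,969.93; pay $1,009.69 → $3,960.24
Payment period 4: $3,960.24 +$19.80 interest = $3,980.04; pay $1,193.98 → $2,786.06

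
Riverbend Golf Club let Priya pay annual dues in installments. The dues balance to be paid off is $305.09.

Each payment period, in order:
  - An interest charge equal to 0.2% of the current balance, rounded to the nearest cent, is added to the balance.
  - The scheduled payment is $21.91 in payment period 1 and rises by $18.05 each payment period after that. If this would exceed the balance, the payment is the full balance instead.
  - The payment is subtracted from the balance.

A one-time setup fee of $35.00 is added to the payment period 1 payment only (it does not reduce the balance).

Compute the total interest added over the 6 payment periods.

$2.29

# | Opening | Interest | Payment | Fee | End bal
1 | $305.09 | $0.61 | $21.91 | $35.00 | $283.79
2 | $283.79 | $0.57 | $39.96 | — | $244.40
3 | $244.40 | $0.49 | $58.01 | — | $186.88
4 | $186.88 | $0.37 | $76.06 | — | $111.19
5 | $111.19 | $0.22 | $94.11 | — | $17.30
6 | $17.30 | $0.03 | $17.33 | — | $0.00
Total interest: $0.61 + $0.57 + $0.49 + $0.37 + $0.22 + $0.03 = $2.29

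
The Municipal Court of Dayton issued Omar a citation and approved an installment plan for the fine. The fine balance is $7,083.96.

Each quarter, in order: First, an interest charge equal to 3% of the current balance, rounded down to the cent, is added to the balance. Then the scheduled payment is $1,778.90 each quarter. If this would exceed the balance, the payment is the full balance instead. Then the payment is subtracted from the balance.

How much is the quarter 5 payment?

Quarter 1: opening $7,083.96; interest $212.51 → $7,296.47; payment $1,778.90; balance $5,517.57
Quarter 2: opening $5,517.57; interest $165.52 → $5,683.09; payment $1,778.90; balance $3,904.19
Quarter 3: opening $3,904.19; interest $117.12 → $4,021.31; payment $1,778.90; balance $2,242.41
Quarter 4: opening $2,242.41; interest $67.27 → $2,309.68; payment $1,778.90; balance $530.78
Quarter 5: opening $530.78; interest $15.92 → $546.70; payment $546.70; balance $0.00

$546.70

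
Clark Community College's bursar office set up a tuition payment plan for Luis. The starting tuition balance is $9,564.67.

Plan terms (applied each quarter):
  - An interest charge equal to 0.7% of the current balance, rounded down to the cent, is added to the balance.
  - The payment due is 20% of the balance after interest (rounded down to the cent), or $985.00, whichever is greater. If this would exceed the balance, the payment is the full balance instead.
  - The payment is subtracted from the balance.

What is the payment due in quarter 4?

Quarter 1: opening $9,564.67; interest $66.95 → $9,631.62; payment $1,926.32; balance $7,705.30
Quarter 2: opening $7,705.30; interest $53.93 → $7,759.23; payment $1,551.84; balance $6,207.39
Quarter 3: opening $6,207.39; interest $43.45 → $6,250.84; payment $1,250.16; balance $5,000.68
Quarter 4: opening $5,000.68; interest $35.00 → $5,035.68; payment $1,007.13; balance $4,028.55

$1,007.13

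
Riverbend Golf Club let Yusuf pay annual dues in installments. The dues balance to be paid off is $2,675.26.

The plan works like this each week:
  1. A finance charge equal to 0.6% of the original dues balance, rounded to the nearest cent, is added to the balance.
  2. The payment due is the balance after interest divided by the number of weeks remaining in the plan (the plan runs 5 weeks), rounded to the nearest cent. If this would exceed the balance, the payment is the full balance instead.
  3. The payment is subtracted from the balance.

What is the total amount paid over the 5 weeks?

# | Opening | Interest | Payment | End bal
1 | $2,675.26 | $16.05 | $538.26 | $2,153.05
2 | $2,153.05 | $16.05 | $542.28 | $1,626.82
3 | $1,626.82 | $16.05 | $547.62 | $1,095.25
4 | $1,095.25 | $16.05 | $555.65 | $555.65
5 | $555.65 | $16.05 | $571.70 | $0.00
Total paid: $2,755.51

$2,755.51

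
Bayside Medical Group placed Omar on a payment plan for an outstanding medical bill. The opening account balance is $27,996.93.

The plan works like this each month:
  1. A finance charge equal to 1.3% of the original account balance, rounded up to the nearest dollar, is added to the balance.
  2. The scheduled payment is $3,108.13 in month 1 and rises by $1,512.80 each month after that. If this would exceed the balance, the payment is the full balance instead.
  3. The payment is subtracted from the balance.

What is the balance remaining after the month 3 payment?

# | Opening | Interest | Payment | End bal
1 | $27,996.93 | $364.00 | $3,108.13 | $25,252.80
2 | $25,252.80 | $364.00 | $4,620.93 | $20,995.87
3 | $20,995.87 | $364.00 | $6,133.73 | $15,226.14

$15,226.14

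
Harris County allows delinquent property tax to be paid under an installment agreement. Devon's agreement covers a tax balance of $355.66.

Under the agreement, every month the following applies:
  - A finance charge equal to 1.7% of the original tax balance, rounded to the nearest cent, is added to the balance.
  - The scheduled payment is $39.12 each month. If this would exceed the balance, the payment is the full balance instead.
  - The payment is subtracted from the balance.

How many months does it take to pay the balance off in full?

11

Month 1: opening $355.66; interest $6.05 → $361.71; payment $39.12; balance $322.59
Month 2: opening $322.59; interest $6.05 → $328.64; payment $39.12; balance $289.52
Month 3: opening $289.52; interest $6.05 → $295.57; payment $39.12; balance $256.45
Month 4: opening $256.45; interest $6.05 → $262.50; payment $39.12; balance $223.38
Month 5: opening $223.38; interest $6.05 → $229.43; payment $39.12; balance $190.31
Month 6: opening $190.31; interest $6.05 → $196.36; payment $39.12; balance $157.24
Month 7: opening $157.24; interest $6.05 → $163.29; payment $39.12; balance $124.17
Month 8: opening $124.17; interest $6.05 → $130.22; payment $39.12; balance $91.10
Month 9: opening $91.10; interest $6.05 → $97.15; payment $39.12; balance $58.03
Month 10: opening $58.03; interest $6.05 → $64.08; payment $39.12; balance $24.96
Month 11: opening $24.96; interest $6.05 → $31.01; payment $31.01; balance $0.00
Balance reaches $0.00 in month 11.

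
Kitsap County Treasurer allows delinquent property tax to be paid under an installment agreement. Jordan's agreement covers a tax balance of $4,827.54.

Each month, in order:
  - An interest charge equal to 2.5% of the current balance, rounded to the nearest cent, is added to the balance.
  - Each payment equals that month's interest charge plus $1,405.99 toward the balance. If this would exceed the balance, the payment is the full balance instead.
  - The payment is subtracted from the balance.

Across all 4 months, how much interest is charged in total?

Month 1: $4,827.54 +$120.69 interest = $4,948.23; pay $1,526.68 → $3,421.55
Month 2: $3,421.55 +$85.54 interest = $3,507.09; pay $1,491.53 → $2,015.56
Month 3: $2,015.56 +$50.39 interest = $2,065.95; pay $1,456.38 → $609.57
Month 4: $609.57 +$15.24 interest = $624.81; pay $624.81 → $0.00
Total interest: $120.69 + $85.54 + $50.39 + $15.24 = $271.86

$271.86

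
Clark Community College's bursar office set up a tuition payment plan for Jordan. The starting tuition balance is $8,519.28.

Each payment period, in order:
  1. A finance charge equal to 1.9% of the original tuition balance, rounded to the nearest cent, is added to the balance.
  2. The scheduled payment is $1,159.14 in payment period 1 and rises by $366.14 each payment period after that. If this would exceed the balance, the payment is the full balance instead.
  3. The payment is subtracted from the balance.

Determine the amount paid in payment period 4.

Payment period 1: $8,519.28 +$161.87 interest = $8,681.15; pay $1,159.14 → $7,522.01
Payment period 2: $7,522.01 +$161.87 interest = $7,683.88; pay $1,525.28 → $6,158.60
Payment period 3: $6,158.60 +$161.87 interest = $6,320.47; pay $1,891.42 → $4,429.05
Payment period 4: $4,429.05 +$161.87 interest = $4,590.92; pay $2,257.56 → $2,333.36

$2,257.56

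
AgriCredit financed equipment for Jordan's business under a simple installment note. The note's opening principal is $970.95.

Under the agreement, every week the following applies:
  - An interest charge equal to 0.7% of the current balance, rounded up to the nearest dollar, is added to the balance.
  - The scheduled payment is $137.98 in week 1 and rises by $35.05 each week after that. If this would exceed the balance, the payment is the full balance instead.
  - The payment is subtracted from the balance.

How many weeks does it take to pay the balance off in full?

Week 1: $970.95 +$7.00 interest = $977.95; pay $137.98 → $839.97
Week 2: $839.97 +$6.00 interest = $845.97; pay $173.03 → $672.94
Week 3: $672.94 +$5.00 interest = $677.94; pay $208.08 → $469.86
Week 4: $469.86 +$4.00 interest = $473.86; pay $243.13 → $230.73
Week 5: $230.73 +$2.00 interest = $232.73; pay $232.73 → $0.00
Balance reaches $0.00 in week 5.

5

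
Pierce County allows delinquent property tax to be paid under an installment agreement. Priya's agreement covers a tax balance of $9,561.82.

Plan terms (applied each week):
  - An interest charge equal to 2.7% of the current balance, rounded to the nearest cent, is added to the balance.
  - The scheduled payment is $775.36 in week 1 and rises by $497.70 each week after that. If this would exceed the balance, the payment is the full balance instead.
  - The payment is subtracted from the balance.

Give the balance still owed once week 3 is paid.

$6,461.45

Week 1: $9,561.82 +$258.17 interest = $9,819.99; pay $775.36 → $9,044.63
Week 2: $9,044.63 +$244.21 interest = $9,288.84; pay $1,273.06 → $8,015.78
Week 3: $8,015.78 +$216.43 interest = $8,232.21; pay $1,770.76 → $6,461.45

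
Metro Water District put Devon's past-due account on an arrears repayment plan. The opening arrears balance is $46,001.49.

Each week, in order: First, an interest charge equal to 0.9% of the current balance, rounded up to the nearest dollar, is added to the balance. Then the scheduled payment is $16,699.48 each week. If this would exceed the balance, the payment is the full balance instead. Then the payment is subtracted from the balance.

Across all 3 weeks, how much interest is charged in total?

$803.00

# | Opening | Interest | Payment | End bal
1 | $46,001.49 | $415.00 | $16,699.48 | $29,717.01
2 | $29,717.01 | $268.00 | $16,699.48 | $13,285.53
3 | $13,285.53 | $120.00 | $13,405.53 | $0.00
Total interest: $415.00 + $268.00 + $120.00 = $803.00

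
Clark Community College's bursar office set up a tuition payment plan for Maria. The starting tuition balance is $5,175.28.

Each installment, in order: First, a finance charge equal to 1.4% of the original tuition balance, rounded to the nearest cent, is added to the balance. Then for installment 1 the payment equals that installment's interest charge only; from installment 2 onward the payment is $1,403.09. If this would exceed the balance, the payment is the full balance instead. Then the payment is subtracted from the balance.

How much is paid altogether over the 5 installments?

Installment 1: $5,175.28 +$72.45 interest = $5,247.73; pay $72.45 → $5,175.28
Installment 2: $5,175.28 +$72.45 interest = $5,247.73; pay $1,403.09 → $3,844.64
Installment 3: $3,844.64 +$72.45 interest = $3,917.09; pay $1,403.09 → $2,514.00
Installment 4: $2,514.00 +$72.45 interest = $2,586.45; pay $1,403.09 → $1,183.36
Installment 5: $1,183.36 +$72.45 interest = $1,255.81; pay $1,255.81 → $0.00
Total paid: $5,537.53

$5,537.53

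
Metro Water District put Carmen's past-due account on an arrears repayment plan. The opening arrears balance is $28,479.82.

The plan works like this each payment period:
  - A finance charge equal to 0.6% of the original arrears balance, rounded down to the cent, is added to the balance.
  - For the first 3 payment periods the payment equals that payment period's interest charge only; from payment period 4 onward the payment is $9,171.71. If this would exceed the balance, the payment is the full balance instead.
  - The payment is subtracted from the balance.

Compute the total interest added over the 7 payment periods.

$1,196.09

# | Opening | Interest | Payment | End bal
1 | $28,479.82 | $170.87 | $170.87 | $28,479.82
2 | $28,479.82 | $170.87 | $170.87 | $28,479.82
3 | $28,479.82 | $170.87 | $170.87 | $28,479.82
4 | $28,479.82 | $170.87 | $9,171.71 | $19,478.98
5 | $19,478.98 | $170.87 | $9,171.71 | $10,478.14
6 | $10,478.14 | $170.87 | $9,171.71 | $1,477.30
7 | $1,477.30 | $170.87 | $1,648.17 | $0.00
Total interest: $170.87 + $170.87 + $170.87 + $170.87 + $170.87 + $170.87 + $170.87 = $1,196.09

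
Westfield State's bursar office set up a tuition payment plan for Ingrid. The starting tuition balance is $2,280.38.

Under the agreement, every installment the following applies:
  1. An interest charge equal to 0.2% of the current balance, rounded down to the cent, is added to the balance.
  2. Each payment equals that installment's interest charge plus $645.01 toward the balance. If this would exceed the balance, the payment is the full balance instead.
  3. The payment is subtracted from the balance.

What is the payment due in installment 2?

Installment 1: opening $2,280.38; interest $4.56 → $2,284.94; payment $649.57; balance $1,635.37
Installment 2: opening $1,635.37; interest $3.27 → $1,638.64; payment $648.28; balance $990.36

$648.28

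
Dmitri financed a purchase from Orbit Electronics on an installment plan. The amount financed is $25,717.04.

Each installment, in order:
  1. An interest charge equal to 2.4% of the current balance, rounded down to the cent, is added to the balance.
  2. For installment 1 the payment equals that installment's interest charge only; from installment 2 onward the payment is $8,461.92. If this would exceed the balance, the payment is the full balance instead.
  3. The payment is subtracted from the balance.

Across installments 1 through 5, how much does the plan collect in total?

$27,655.23

Installment 1: opening $25,717.04; interest $617.20 → $26,334.24; payment $617.20; balance $25,717.04
Installment 2: opening $25,717.04; interest $617.20 → $26,334.24; payment $8,461.92; balance $17,872.32
Installment 3: opening $17,872.32; interest $428.93 → $18,301.25; payment $8,461.92; balance $9,839.33
Installment 4: opening $9,839.33; interest $236.14 → $10,075.47; payment $8,461.92; balance $1,613.55
Installment 5: opening $1,613.55; interest $38.72 → $1,652.27; payment $1,652.27; balance $0.00
Total paid: $27,655.23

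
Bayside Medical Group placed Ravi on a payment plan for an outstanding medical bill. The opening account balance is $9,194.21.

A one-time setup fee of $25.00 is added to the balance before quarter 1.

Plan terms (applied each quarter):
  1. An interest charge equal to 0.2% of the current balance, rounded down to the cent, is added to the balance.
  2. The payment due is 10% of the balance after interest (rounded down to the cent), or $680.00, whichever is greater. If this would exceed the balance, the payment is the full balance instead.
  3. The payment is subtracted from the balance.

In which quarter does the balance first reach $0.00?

14

Quarter 1: opening $9,219.21; interest $18.43 → $9,237.64; payment $923.76; balance $8,313.88
Quarter 2: opening $8,313.88; interest $16.62 → $8,330.50; payment $833.05; balance $7,497.45
Quarter 3: opening $7,497.45; interest $14.99 → $7,512.44; payment $751.24; balance $6,761.20
Quarter 4: opening $6,761.20; interest $13.52 → $6,774.72; payment $680.00; balance $6,094.72
Quarter 5: opening $6,094.72; interest $12.18 → $6,106.90; payment $680.00; balance $5,426.90
Quarter 6: opening $5,426.90; interest $10.85 → $5,437.75; payment $680.00; balance $4,757.75
Quarter 7: opening $4,757.75; interest $9.51 → $4,767.26; payment $680.00; balance $4,087.26
Quarter 8: opening $4,087.26; interest $8.17 → $4,095.43; payment $680.00; balance $3,415.43
Quarter 9: opening $3,415.43; interest $6.83 → $3,422.26; payment $680.00; balance $2,742.26
Quarter 10: opening $2,742.26; interest $5.48 → $2,747.74; payment $680.00; balance $2,067.74
Quarter 11: opening $2,067.74; interest $4.13 → $2,071.87; payment $680.00; balance $1,391.87
Quarter 12: opening $1,391.87; interest $2.78 → $1,394.65; payment $680.00; balance $714.65
Quarter 13: opening $714.65; interest $1.42 → $716.07; payment $680.00; balance $36.07
Quarter 14: opening $36.07; interest $0.07 → $36.14; payment $36.14; balance $0.00
Balance reaches $0.00 in quarter 14.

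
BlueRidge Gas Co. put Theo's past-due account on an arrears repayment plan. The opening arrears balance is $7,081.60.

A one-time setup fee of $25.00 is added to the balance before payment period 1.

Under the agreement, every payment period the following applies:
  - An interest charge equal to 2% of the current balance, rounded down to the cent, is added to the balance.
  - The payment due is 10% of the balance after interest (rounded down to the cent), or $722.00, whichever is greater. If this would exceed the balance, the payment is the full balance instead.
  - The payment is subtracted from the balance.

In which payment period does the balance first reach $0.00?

Payment period 1: opening $7,106.60; interest $142.13 → $7,248.73; payment $724.87; balance $6,523.86
Payment period 2: opening $6,523.86; interest $130.47 → $6,654.33; payment $722.00; balance $5,932.33
Payment period 3: opening $5,932.33; interest $118.64 → $6,050.97; payment $722.00; balance $5,328.97
Payment period 4: opening $5,328.97; interest $106.57 → $5,435.54; payment $722.00; balance $4,713.54
Payment period 5: opening $4,713.54; interest $94.27 → $4,807.81; payment $722.00; balance $4,085.81
Payment period 6: opening $4,085.81; interest $81.71 → $4,167.52; payment $722.00; balance $3,445.52
Payment period 7: opening $3,445.52; interest $68.91 → $3,514.43; payment $722.00; balance $2,792.43
Payment period 8: opening $2,792.43; interest $55.84 → $2,848.27; payment $722.00; balance $2,126.27
Payment period 9: opening $2,126.27; interest $42.52 → $2,168.79; payment $722.00; balance $1,446.79
Payment period 10: opening $1,446.79; interest $28.93 → $1,475.72; payment $722.00; balance $753.72
Payment period 11: opening $753.72; interest $15.07 → $768.79; payment $722.00; balance $46.79
Payment period 12: opening $46.79; interest $0.93 → $47.72; payment $47.72; balance $0.00
Balance reaches $0.00 in payment period 12.

12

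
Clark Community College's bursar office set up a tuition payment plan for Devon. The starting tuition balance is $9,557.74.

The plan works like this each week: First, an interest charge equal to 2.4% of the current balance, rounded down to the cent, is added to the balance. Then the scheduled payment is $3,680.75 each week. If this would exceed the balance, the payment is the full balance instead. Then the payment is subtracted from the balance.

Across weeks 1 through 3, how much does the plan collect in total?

$9,995.40

# | Opening | Interest | Payment | End bal
1 | $9,557.74 | $229.38 | $3,680.75 | $6,106.37
2 | $6,106.37 | $146.55 | $3,680.75 | $2,572.17
3 | $2,572.17 | $61.73 | $2,633.90 | $0.00
Total paid: $9,995.40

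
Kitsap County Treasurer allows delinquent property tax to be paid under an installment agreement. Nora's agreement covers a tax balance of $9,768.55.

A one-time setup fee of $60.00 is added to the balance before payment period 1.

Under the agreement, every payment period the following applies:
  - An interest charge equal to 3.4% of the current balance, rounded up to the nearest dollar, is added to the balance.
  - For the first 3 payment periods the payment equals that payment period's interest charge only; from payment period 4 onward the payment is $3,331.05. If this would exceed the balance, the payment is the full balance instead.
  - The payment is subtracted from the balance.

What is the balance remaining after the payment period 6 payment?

$530.40

Payment period 1: opening $9,828.55; interest $335.00 → $10,163.55; payment $335.00; balance $9,828.55
Payment period 2: opening $9,828.55; interest $335.00 → $10,163.55; payment $335.00; balance $9,828.55
Payment period 3: opening $9,828.55; interest $335.00 → $10,163.55; payment $335.00; balance $9,828.55
Payment period 4: opening $9,828.55; interest $335.00 → $10,163.55; payment $3,331.05; balance $6,832.50
Payment period 5: opening $6,832.50; interest $233.00 → $7,065.50; payment $3,331.05; balance $3,734.45
Payment period 6: opening $3,734.45; interest $127.00 → $3,861.45; payment $3,331.05; balance $530.40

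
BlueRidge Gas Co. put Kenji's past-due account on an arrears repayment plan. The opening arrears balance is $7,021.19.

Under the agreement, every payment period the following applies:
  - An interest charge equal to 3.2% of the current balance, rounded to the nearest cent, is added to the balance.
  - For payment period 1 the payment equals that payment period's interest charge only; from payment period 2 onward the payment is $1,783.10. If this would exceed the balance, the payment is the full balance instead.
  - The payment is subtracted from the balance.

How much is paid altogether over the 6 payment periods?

$7,854.35

Payment period 1: $7,021.19 +$224.68 interest = $7,245.87; pay $224.68 → $7,021.19
Payment period 2: $7,021.19 +$224.68 interest = $7,245.87; pay $1,783.10 → $5,462.77
Payment period 3: $5,462.77 +$174.81 interest = $5,637.58; pay $1,783.10 → $3,854.48
Payment period 4: $3,854.48 +$123.34 interest = $3,977.82; pay $1,783.10 → $2,194.72
Payment period 5: $2,194.72 +$70.23 interest = $2,264.95; pay $1,783.10 → $481.85
Payment period 6: $481.85 +$15.42 interest = $497.27; pay $497.27 → $0.00
Total paid: $7,854.35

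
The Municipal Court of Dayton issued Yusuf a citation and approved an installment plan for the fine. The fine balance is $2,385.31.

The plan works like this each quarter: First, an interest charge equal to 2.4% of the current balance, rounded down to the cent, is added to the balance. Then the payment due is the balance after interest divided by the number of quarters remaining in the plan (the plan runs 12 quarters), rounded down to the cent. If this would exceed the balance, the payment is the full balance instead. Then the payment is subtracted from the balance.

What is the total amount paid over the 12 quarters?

$2,792.16

Quarter 1: $2,385.31 +$57.24 interest = $2,442.55; pay $203.54 → $2,239.01
Quarter 2: $2,239.01 +$53.73 interest = $2,292.74; pay $208.43 → $2,084.31
Quarter 3: $2,084.31 +$50.02 interest = $2,134.33; pay $213.43 → $1,920.90
Quarter 4: $1,920.90 +$46.10 interest = $1,967.00; pay $218.55 → $1,748.45
Quarter 5: $1,748.45 +$41.96 interest = $1,790.41; pay $223.80 → $1,566.61
Quarter 6: $1,566.61 +$37.59 interest = $1,604.20; pay $229.17 → $1,375.03
Quarter 7: $1,375.03 +$33.00 interest = $1,408.03; pay $234.67 → $1,173.36
Quarter 8: $1,173.36 +$28.16 interest = $1,201.52; pay $240.30 → $961.22
Quarter 9: $961.22 +$23.06 interest = $984.28; pay $246.07 → $738.21
Quarter 10: $738.21 +$17.71 interest = $755.92; pay $251.97 → $503.95
Quarter 11: $503.95 +$12.09 interest = $516.04; pay $258.02 → $258.02
Quarter 12: $258.02 +$6.19 interest = $264.21; pay $264.21 → $0.00
Total paid: $2,792.16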